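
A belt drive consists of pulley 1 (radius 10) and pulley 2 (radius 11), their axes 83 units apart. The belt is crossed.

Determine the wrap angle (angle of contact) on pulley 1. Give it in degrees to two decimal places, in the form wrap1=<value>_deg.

wrap1=209.31_deg

crossed belt: β = asin((r1+r2)/C) = asin(21/83) = 14.6558°
wrap1 = wrap2 = π + 2β = 209.3116°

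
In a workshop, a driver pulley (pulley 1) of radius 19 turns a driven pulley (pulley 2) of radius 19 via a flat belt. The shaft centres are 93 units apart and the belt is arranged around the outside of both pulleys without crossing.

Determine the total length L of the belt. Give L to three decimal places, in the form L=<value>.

open belt: β = asin((r2−r1)/C) = asin(0/93) = 0.0000°
wrap1 = π − 2β = 180.0000°
wrap2 = π + 2β = 180.0000°
tangent length = C·cosβ = 93.0000
L = r1·wrap1 + r2·wrap2 + 2·C·cosβ = 19·3.1416 + 19·3.1416 + 2·93.0000 = 305.3805

L=305.381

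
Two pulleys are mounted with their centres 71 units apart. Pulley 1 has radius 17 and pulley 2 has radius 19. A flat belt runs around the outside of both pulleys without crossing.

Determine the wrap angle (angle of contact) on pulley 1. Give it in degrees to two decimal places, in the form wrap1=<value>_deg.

wrap1=176.77_deg

open belt: β = asin((r2−r1)/C) = asin(2/71) = 1.6142°
wrap1 = π − 2β = 176.7716°
wrap2 = π + 2β = 183.2284°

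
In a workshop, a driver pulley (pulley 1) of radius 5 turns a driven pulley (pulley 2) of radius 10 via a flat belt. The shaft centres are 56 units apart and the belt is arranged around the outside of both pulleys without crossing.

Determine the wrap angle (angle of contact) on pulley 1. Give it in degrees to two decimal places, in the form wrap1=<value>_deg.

wrap1=169.75_deg

open belt: β = asin((r2−r1)/C) = asin(5/56) = 5.1225°
wrap1 = π − 2β = 169.7550°
wrap2 = π + 2β = 190.2450°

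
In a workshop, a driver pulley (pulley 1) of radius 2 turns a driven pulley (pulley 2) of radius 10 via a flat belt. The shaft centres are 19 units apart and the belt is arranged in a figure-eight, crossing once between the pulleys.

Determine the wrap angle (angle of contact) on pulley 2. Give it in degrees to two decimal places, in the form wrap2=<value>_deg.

crossed belt: β = asin((r1+r2)/C) = asin(12/19) = 39.1667°
wrap1 = wrap2 = π + 2β = 258.3334°

wrap2=258.33_deg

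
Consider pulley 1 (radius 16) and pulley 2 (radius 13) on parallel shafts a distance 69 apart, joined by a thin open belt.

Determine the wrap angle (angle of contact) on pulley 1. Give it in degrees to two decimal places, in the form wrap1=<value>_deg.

wrap1=184.98_deg

open belt: β = asin((r2−r1)/C) = asin(-3/69) = -2.4919°
wrap1 = π − 2β = 184.9838°
wrap2 = π + 2β = 175.0162°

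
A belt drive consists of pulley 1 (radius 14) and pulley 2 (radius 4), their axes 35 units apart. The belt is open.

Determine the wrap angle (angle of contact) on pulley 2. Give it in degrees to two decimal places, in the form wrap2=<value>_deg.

wrap2=146.80_deg

open belt: β = asin((r2−r1)/C) = asin(-10/35) = -16.6015°
wrap1 = π − 2β = 213.2031°
wrap2 = π + 2β = 146.7969°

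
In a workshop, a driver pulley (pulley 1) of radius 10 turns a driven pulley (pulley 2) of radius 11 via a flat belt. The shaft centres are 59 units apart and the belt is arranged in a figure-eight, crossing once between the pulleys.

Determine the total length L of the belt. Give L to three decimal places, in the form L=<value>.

crossed belt: β = asin((r1+r2)/C) = asin(21/59) = 20.8506°
wrap1 = wrap2 = π + 2β = 221.7012°
tangent length = C·cosβ = 55.1362
L = (r1+r2)·wrap + 2·C·cosβ = 21·3.8694 + 2·55.1362 = 191.5301

L=191.530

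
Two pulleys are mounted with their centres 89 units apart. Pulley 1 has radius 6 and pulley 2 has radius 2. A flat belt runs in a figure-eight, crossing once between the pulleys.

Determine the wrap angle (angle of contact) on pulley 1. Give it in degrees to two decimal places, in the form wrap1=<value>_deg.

wrap1=190.31_deg

crossed belt: β = asin((r1+r2)/C) = asin(8/89) = 5.1571°
wrap1 = wrap2 = π + 2β = 190.3143°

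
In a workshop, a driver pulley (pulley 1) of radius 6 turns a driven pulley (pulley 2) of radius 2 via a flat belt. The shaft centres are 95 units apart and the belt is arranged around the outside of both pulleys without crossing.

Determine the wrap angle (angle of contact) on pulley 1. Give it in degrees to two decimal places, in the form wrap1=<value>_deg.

open belt: β = asin((r2−r1)/C) = asin(-4/95) = -2.4132°
wrap1 = π − 2β = 184.8263°
wrap2 = π + 2β = 175.1737°

wrap1=184.83_deg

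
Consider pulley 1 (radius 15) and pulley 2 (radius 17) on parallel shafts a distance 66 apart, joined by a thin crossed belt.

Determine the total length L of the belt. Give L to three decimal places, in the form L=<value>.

crossed belt: β = asin((r1+r2)/C) = asin(32/66) = 29.0025°
wrap1 = wrap2 = π + 2β = 238.0051°
tangent length = C·cosβ = 57.7235
L = (r1+r2)·wrap + 2·C·cosβ = 32·4.1540 + 2·57.7235 = 248.3741

L=248.374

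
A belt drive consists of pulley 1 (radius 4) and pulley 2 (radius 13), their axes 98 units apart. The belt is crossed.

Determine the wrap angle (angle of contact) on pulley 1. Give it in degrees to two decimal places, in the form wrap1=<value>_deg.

wrap1=199.98_deg

crossed belt: β = asin((r1+r2)/C) = asin(17/98) = 9.9896°
wrap1 = wrap2 = π + 2β = 199.9792°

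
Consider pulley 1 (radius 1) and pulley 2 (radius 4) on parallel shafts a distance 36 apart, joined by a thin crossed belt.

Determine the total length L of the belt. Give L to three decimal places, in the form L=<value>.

crossed belt: β = asin((r1+r2)/C) = asin(5/36) = 7.9836°
wrap1 = wrap2 = π + 2β = 195.9671°
tangent length = C·cosβ = 35.6511
L = (r1+r2)·wrap + 2·C·cosβ = 5·3.4203 + 2·35.6511 = 88.4035

L=88.404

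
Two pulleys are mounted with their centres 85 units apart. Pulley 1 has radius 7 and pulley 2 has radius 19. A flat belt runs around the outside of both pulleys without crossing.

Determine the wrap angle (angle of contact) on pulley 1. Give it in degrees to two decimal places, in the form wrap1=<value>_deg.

wrap1=163.77_deg

open belt: β = asin((r2−r1)/C) = asin(12/85) = 8.1159°
wrap1 = π − 2β = 163.7681°
wrap2 = π + 2β = 196.2319°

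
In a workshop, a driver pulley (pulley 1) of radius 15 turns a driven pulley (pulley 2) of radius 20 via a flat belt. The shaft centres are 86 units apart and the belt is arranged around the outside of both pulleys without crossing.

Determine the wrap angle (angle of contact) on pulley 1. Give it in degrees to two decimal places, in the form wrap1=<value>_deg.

wrap1=173.33_deg

open belt: β = asin((r2−r1)/C) = asin(5/86) = 3.3330°
wrap1 = π − 2β = 173.3339°
wrap2 = π + 2β = 186.6661°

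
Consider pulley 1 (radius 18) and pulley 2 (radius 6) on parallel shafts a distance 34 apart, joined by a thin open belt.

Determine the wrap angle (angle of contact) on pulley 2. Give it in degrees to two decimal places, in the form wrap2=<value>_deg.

wrap2=138.67_deg

open belt: β = asin((r2−r1)/C) = asin(-12/34) = -20.6673°
wrap1 = π − 2β = 221.3346°
wrap2 = π + 2β = 138.6654°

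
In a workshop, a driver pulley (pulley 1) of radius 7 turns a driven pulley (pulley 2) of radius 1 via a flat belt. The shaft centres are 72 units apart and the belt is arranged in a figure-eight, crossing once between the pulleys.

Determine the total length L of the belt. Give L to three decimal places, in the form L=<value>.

L=170.023

crossed belt: β = asin((r1+r2)/C) = asin(8/72) = 6.3794°
wrap1 = wrap2 = π + 2β = 192.7587°
tangent length = C·cosβ = 71.5542
L = (r1+r2)·wrap + 2·C·cosβ = 8·3.3643 + 2·71.5542 = 170.0225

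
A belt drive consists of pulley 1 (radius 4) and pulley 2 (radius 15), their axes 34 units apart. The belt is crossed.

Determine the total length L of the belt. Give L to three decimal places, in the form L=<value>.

L=138.614

crossed belt: β = asin((r1+r2)/C) = asin(19/34) = 33.9745°
wrap1 = wrap2 = π + 2β = 247.9490°
tangent length = C·cosβ = 28.1957
L = (r1+r2)·wrap + 2·C·cosβ = 19·4.3275 + 2·28.1957 = 138.6145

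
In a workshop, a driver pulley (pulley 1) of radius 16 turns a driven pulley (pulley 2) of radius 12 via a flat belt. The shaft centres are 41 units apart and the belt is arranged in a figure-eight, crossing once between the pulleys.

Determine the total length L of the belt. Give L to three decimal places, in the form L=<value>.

L=189.963

crossed belt: β = asin((r1+r2)/C) = asin(28/41) = 43.0728°
wrap1 = wrap2 = π + 2β = 266.1456°
tangent length = C·cosβ = 29.9500
L = (r1+r2)·wrap + 2·C·cosβ = 28·4.6451 + 2·29.9500 = 189.9632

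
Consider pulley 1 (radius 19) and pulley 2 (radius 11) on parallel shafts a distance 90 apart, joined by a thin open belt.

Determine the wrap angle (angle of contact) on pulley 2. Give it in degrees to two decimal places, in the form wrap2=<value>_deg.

open belt: β = asin((r2−r1)/C) = asin(-8/90) = -5.0997°
wrap1 = π − 2β = 190.1994°
wrap2 = π + 2β = 169.8006°

wrap2=169.80_deg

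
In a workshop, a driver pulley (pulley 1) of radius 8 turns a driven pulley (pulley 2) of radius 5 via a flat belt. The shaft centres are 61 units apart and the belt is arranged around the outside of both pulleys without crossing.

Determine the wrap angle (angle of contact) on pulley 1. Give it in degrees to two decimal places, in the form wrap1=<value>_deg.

open belt: β = asin((r2−r1)/C) = asin(-3/61) = -2.8190°
wrap1 = π − 2β = 185.6379°
wrap2 = π + 2β = 174.3621°

wrap1=185.64_deg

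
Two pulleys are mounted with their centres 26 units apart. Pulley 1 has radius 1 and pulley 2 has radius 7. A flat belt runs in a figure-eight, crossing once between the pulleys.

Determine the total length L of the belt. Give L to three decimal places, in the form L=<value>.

crossed belt: β = asin((r1+r2)/C) = asin(8/26) = 17.9202°
wrap1 = wrap2 = π + 2β = 215.8404°
tangent length = C·cosβ = 24.7386
L = (r1+r2)·wrap + 2·C·cosβ = 8·3.7671 + 2·24.7386 = 79.6143

L=79.614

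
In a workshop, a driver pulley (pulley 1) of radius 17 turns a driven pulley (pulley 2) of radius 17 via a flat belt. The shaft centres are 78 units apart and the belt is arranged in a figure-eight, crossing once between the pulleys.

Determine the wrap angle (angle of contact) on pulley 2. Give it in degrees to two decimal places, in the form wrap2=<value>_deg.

wrap2=231.68_deg

crossed belt: β = asin((r1+r2)/C) = asin(34/78) = 25.8424°
wrap1 = wrap2 = π + 2β = 231.6848°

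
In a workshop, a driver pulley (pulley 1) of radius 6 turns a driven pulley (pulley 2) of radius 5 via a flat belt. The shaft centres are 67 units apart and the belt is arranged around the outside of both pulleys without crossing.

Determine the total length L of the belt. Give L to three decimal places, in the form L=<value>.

open belt: β = asin((r2−r1)/C) = asin(-1/67) = -0.8552°
wrap1 = π − 2β = 181.7104°
wrap2 = π + 2β = 178.2896°
tangent length = C·cosβ = 66.9925
L = r1·wrap1 + r2·wrap2 + 2·C·cosβ = 6·3.1714 + 5·3.1117 + 2·66.9925 = 168.5724

L=168.572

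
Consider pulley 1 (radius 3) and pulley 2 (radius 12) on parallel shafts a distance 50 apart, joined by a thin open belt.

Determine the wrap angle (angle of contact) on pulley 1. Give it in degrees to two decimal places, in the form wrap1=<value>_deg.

wrap1=159.26_deg

open belt: β = asin((r2−r1)/C) = asin(9/50) = 10.3698°
wrap1 = π − 2β = 159.2605°
wrap2 = π + 2β = 200.7395°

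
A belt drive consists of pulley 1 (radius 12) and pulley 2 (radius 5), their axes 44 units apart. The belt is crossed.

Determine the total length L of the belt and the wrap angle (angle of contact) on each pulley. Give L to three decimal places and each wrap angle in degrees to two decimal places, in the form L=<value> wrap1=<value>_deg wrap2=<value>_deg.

crossed belt: β = asin((r1+r2)/C) = asin(17/44) = 22.7284°
wrap1 = wrap2 = π + 2β = 225.4568°
tangent length = C·cosβ = 40.5832
L = (r1+r2)·wrap + 2·C·cosβ = 17·3.9350 + 2·40.5832 = 148.0609

L=148.061 wrap1=225.46_deg wrap2=225.46_deg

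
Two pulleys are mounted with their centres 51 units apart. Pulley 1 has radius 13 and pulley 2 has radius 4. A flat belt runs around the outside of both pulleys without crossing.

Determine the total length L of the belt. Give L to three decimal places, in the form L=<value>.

L=156.999

open belt: β = asin((r2−r1)/C) = asin(-9/51) = -10.1642°
wrap1 = π − 2β = 200.3285°
wrap2 = π + 2β = 159.6715°
tangent length = C·cosβ = 50.1996
L = r1·wrap1 + r2·wrap2 + 2·C·cosβ = 13·3.4964 + 4·2.7868 + 2·50.1996 = 156.9995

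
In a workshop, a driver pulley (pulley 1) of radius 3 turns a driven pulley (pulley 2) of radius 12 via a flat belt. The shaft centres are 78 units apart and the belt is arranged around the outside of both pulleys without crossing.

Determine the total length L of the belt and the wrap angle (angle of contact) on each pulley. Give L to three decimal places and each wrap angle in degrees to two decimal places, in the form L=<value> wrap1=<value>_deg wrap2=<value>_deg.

open belt: β = asin((r2−r1)/C) = asin(9/78) = 6.6258°
wrap1 = π − 2β = 166.7484°
wrap2 = π + 2β = 193.2516°
tangent length = C·cosβ = 77.4790
L = r1·wrap1 + r2·wrap2 + 2·C·cosβ = 3·2.9103 + 12·3.3729 + 2·77.4790 = 204.1635

L=204.164 wrap1=166.75_deg wrap2=193.25_deg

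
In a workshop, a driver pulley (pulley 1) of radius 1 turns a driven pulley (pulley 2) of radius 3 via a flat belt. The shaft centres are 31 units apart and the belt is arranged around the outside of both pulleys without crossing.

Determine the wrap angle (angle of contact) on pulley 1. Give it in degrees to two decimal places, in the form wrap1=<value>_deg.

open belt: β = asin((r2−r1)/C) = asin(2/31) = 3.6991°
wrap1 = π − 2β = 172.6019°
wrap2 = π + 2β = 187.3981°

wrap1=172.60_deg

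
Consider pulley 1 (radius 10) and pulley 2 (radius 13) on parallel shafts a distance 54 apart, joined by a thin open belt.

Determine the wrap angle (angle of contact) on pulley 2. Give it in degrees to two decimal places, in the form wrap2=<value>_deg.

wrap2=186.37_deg

open belt: β = asin((r2−r1)/C) = asin(3/54) = 3.1847°
wrap1 = π − 2β = 173.6305°
wrap2 = π + 2β = 186.3695°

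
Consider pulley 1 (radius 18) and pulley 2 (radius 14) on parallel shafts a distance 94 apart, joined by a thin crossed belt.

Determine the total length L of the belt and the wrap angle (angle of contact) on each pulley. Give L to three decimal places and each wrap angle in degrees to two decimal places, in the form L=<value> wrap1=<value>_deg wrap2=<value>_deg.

L=299.534 wrap1=219.81_deg wrap2=219.81_deg

crossed belt: β = asin((r1+r2)/C) = asin(32/94) = 19.9028°
wrap1 = wrap2 = π + 2β = 219.8056°
tangent length = C·cosβ = 88.3855
L = (r1+r2)·wrap + 2·C·cosβ = 32·3.8363 + 2·88.3855 = 299.5336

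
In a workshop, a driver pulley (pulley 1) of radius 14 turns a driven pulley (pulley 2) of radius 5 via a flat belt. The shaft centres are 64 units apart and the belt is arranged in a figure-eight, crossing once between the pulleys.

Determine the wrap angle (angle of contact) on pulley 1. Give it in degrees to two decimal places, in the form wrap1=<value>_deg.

crossed belt: β = asin((r1+r2)/C) = asin(19/64) = 17.2700°
wrap1 = wrap2 = π + 2β = 214.5400°

wrap1=214.54_deg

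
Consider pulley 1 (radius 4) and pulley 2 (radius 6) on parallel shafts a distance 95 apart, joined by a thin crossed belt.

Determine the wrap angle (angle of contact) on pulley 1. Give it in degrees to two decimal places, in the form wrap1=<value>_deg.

wrap1=192.08_deg

crossed belt: β = asin((r1+r2)/C) = asin(10/95) = 6.0423°
wrap1 = wrap2 = π + 2β = 192.0847°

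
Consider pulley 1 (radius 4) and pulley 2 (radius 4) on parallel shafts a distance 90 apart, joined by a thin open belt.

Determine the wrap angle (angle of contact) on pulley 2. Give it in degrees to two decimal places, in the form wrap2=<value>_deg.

open belt: β = asin((r2−r1)/C) = asin(0/90) = 0.0000°
wrap1 = π − 2β = 180.0000°
wrap2 = π + 2β = 180.0000°

wrap2=180.00_deg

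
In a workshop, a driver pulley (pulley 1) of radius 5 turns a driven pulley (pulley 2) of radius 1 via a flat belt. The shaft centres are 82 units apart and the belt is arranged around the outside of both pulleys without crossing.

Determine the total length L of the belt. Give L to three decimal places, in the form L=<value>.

L=183.045

open belt: β = asin((r2−r1)/C) = asin(-4/82) = -2.7960°
wrap1 = π − 2β = 185.5921°
wrap2 = π + 2β = 174.4079°
tangent length = C·cosβ = 81.9024
L = r1·wrap1 + r2·wrap2 + 2·C·cosβ = 5·3.2392 + 1·3.0440 + 2·81.9024 = 183.0447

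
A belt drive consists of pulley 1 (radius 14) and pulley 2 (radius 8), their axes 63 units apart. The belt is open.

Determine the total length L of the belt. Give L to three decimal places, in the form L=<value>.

L=195.687

open belt: β = asin((r2−r1)/C) = asin(-6/63) = -5.4650°
wrap1 = π − 2β = 190.9300°
wrap2 = π + 2β = 169.0700°
tangent length = C·cosβ = 62.7136
L = r1·wrap1 + r2·wrap2 + 2·C·cosβ = 14·3.3324 + 8·2.9508 + 2·62.7136 = 195.6869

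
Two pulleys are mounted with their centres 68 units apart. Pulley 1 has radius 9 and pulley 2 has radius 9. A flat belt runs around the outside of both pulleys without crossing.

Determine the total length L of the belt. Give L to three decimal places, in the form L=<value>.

L=192.549

open belt: β = asin((r2−r1)/C) = asin(0/68) = 0.0000°
wrap1 = π − 2β = 180.0000°
wrap2 = π + 2β = 180.0000°
tangent length = C·cosβ = 68.0000
L = r1·wrap1 + r2·wrap2 + 2·C·cosβ = 9·3.1416 + 9·3.1416 + 2·68.0000 = 192.5487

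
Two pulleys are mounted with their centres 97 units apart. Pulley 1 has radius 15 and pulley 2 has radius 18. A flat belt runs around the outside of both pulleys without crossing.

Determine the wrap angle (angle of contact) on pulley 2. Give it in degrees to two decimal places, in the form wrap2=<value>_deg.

wrap2=183.54_deg

open belt: β = asin((r2−r1)/C) = asin(3/97) = 1.7723°
wrap1 = π − 2β = 176.4554°
wrap2 = π + 2β = 183.5446°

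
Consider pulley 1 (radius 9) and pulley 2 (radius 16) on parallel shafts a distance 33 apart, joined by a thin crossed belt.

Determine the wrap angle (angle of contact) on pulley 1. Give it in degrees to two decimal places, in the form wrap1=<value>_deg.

wrap1=278.50_deg

crossed belt: β = asin((r1+r2)/C) = asin(25/33) = 49.2509°
wrap1 = wrap2 = π + 2β = 278.5019°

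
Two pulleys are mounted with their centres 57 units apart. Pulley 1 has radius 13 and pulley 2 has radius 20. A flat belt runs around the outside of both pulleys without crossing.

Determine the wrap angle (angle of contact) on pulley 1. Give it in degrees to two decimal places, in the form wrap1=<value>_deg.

wrap1=165.89_deg

open belt: β = asin((r2−r1)/C) = asin(7/57) = 7.0541°
wrap1 = π − 2β = 165.8917°
wrap2 = π + 2β = 194.1083°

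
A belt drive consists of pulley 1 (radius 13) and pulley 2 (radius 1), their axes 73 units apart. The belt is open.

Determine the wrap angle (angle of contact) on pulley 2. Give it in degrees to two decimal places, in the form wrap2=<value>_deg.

open belt: β = asin((r2−r1)/C) = asin(-12/73) = -9.4614°
wrap1 = π − 2β = 198.9229°
wrap2 = π + 2β = 161.0771°

wrap2=161.08_deg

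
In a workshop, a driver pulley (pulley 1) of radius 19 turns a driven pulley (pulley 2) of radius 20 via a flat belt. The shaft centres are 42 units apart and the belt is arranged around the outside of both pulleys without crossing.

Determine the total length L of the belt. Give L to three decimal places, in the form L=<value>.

L=206.546

open belt: β = asin((r2−r1)/C) = asin(1/42) = 1.3643°
wrap1 = π − 2β = 177.2714°
wrap2 = π + 2β = 182.7286°
tangent length = C·cosβ = 41.9881
L = r1·wrap1 + r2·wrap2 + 2·C·cosβ = 19·3.0940 + 20·3.1892 + 2·41.9881 = 206.5459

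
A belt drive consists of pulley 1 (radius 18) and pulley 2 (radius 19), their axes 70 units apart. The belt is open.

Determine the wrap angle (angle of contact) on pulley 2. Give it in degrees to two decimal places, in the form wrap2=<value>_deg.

wrap2=181.64_deg

open belt: β = asin((r2−r1)/C) = asin(1/70) = 0.8185°
wrap1 = π − 2β = 178.3629°
wrap2 = π + 2β = 181.6371°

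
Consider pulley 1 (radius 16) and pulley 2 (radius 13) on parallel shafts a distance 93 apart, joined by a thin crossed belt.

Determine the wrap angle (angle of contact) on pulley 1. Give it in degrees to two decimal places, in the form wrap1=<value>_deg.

crossed belt: β = asin((r1+r2)/C) = asin(29/93) = 18.1694°
wrap1 = wrap2 = π + 2β = 216.3389°

wrap1=216.34_deg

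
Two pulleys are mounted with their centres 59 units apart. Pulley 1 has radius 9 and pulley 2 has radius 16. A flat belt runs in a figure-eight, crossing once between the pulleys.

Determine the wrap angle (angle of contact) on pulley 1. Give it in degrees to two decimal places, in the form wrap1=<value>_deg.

crossed belt: β = asin((r1+r2)/C) = asin(25/59) = 25.0702°
wrap1 = wrap2 = π + 2β = 230.1405°

wrap1=230.14_deg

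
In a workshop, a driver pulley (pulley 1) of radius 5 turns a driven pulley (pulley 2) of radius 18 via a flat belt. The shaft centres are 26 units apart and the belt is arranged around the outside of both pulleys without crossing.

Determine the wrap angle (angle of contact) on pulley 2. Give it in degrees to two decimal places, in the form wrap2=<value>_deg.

wrap2=240.00_deg

open belt: β = asin((r2−r1)/C) = asin(13/26) = 30.0000°
wrap1 = π − 2β = 120.0000°
wrap2 = π + 2β = 240.0000°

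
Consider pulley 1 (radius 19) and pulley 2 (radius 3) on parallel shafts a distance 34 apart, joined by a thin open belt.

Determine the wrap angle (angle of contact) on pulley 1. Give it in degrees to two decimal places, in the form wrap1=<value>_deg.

open belt: β = asin((r2−r1)/C) = asin(-16/34) = -28.0725°
wrap1 = π − 2β = 236.1450°
wrap2 = π + 2β = 123.8550°

wrap1=236.14_deg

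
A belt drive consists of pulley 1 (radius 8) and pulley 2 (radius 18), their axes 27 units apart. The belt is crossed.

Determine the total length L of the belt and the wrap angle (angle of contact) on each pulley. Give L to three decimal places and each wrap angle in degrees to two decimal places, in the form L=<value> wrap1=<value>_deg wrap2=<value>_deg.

crossed belt: β = asin((r1+r2)/C) = asin(26/27) = 74.3575°
wrap1 = wrap2 = π + 2β = 328.7151°
tangent length = C·cosβ = 7.2801
L = (r1+r2)·wrap + 2·C·cosβ = 26·5.7372 + 2·7.2801 = 163.7264

L=163.726 wrap1=328.72_deg wrap2=328.72_deg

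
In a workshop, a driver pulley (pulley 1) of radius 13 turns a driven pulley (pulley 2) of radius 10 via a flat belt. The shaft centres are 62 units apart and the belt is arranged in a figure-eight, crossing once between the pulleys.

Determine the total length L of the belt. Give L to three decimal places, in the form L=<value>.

L=204.891

crossed belt: β = asin((r1+r2)/C) = asin(23/62) = 21.7753°
wrap1 = wrap2 = π + 2β = 223.5506°
tangent length = C·cosβ = 57.5760
L = (r1+r2)·wrap + 2·C·cosβ = 23·3.9017 + 2·57.5760 = 204.8910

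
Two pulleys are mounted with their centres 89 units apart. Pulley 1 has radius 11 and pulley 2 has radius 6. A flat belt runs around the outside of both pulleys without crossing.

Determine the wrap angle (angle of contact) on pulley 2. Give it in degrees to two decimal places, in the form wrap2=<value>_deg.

wrap2=173.56_deg

open belt: β = asin((r2−r1)/C) = asin(-5/89) = -3.2206°
wrap1 = π − 2β = 186.4411°
wrap2 = π + 2β = 173.5589°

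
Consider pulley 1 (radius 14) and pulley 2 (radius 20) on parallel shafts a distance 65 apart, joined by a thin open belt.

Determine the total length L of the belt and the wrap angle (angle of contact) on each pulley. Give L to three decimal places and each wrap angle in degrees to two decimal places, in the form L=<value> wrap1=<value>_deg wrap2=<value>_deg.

L=237.368 wrap1=169.41_deg wrap2=190.59_deg

open belt: β = asin((r2−r1)/C) = asin(6/65) = 5.2964°
wrap1 = π − 2β = 169.4072°
wrap2 = π + 2β = 190.5928°
tangent length = C·cosβ = 64.7225
L = r1·wrap1 + r2·wrap2 + 2·C·cosβ = 14·2.9567 + 20·3.3265 + 2·64.7225 = 237.3684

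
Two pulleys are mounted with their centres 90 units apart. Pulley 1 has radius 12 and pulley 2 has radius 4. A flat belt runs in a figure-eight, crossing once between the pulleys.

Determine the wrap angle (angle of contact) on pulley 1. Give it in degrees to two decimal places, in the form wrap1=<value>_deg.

wrap1=200.48_deg

crossed belt: β = asin((r1+r2)/C) = asin(16/90) = 10.2403°
wrap1 = wrap2 = π + 2β = 200.4807°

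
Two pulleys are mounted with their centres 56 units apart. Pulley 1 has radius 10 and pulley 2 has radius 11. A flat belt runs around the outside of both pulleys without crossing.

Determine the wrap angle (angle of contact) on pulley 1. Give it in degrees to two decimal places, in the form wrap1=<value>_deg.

wrap1=177.95_deg

open belt: β = asin((r2−r1)/C) = asin(1/56) = 1.0232°
wrap1 = π − 2β = 177.9536°
wrap2 = π + 2β = 182.0464°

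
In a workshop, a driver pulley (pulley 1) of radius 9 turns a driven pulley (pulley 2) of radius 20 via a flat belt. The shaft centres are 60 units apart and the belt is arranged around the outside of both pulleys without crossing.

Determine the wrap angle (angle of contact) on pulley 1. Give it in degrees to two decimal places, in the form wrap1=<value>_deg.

open belt: β = asin((r2−r1)/C) = asin(11/60) = 10.5640°
wrap1 = π − 2β = 158.8720°
wrap2 = π + 2β = 201.1280°

wrap1=158.87_deg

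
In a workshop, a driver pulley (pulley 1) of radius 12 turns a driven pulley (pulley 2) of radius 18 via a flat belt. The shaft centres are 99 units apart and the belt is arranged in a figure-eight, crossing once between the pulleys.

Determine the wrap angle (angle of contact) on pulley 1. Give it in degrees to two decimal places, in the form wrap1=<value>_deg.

wrap1=215.28_deg

crossed belt: β = asin((r1+r2)/C) = asin(30/99) = 17.6397°
wrap1 = wrap2 = π + 2β = 215.2794°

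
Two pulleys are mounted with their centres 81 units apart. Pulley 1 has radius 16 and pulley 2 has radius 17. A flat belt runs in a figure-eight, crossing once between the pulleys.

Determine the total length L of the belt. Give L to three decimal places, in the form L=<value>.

crossed belt: β = asin((r1+r2)/C) = asin(33/81) = 24.0421°
wrap1 = wrap2 = π + 2β = 228.0842°
tangent length = C·cosβ = 73.9730
L = (r1+r2)·wrap + 2·C·cosβ = 33·3.9808 + 2·73.9730 = 279.3130

L=279.313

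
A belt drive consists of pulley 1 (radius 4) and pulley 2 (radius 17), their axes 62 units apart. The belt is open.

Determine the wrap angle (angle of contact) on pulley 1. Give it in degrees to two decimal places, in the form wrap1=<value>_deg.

open belt: β = asin((r2−r1)/C) = asin(13/62) = 12.1034°
wrap1 = π − 2β = 155.7931°
wrap2 = π + 2β = 204.2069°

wrap1=155.79_deg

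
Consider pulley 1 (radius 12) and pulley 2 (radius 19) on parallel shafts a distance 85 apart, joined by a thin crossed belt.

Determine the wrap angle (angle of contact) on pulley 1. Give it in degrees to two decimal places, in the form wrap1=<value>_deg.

wrap1=222.78_deg

crossed belt: β = asin((r1+r2)/C) = asin(31/85) = 21.3895°
wrap1 = wrap2 = π + 2β = 222.7790°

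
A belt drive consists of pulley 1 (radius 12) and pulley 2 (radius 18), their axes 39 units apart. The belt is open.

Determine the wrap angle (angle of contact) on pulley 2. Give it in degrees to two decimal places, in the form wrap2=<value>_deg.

open belt: β = asin((r2−r1)/C) = asin(6/39) = 8.8499°
wrap1 = π − 2β = 162.3002°
wrap2 = π + 2β = 197.6998°

wrap2=197.70_deg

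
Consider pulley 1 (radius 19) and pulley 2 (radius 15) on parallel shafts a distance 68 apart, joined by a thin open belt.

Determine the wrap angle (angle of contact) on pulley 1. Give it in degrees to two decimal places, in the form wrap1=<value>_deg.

open belt: β = asin((r2−r1)/C) = asin(-4/68) = -3.3723°
wrap1 = π − 2β = 186.7446°
wrap2 = π + 2β = 173.2554°

wrap1=186.74_deg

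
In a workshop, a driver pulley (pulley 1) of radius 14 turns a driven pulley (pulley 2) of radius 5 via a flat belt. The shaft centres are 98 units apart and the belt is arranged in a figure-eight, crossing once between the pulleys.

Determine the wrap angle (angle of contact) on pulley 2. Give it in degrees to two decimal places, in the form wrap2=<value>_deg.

wrap2=202.36_deg

crossed belt: β = asin((r1+r2)/C) = asin(19/98) = 11.1792°
wrap1 = wrap2 = π + 2β = 202.3583°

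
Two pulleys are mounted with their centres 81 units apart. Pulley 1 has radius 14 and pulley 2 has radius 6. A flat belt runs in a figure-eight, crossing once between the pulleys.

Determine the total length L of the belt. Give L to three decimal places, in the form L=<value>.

L=229.796

crossed belt: β = asin((r1+r2)/C) = asin(20/81) = 14.2949°
wrap1 = wrap2 = π + 2β = 208.5899°
tangent length = C·cosβ = 78.4920
L = (r1+r2)·wrap + 2·C·cosβ = 20·3.6406 + 2·78.4920 = 229.7957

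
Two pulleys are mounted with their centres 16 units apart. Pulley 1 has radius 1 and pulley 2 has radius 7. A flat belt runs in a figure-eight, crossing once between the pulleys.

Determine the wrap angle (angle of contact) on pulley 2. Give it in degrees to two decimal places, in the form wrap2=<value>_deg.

crossed belt: β = asin((r1+r2)/C) = asin(8/16) = 30.0000°
wrap1 = wrap2 = π + 2β = 240.0000°

wrap2=240.00_deg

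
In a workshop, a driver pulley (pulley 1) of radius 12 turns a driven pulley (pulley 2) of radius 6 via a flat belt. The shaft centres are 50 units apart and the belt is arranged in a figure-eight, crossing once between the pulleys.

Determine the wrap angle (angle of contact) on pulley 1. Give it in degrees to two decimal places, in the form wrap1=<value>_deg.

wrap1=222.20_deg

crossed belt: β = asin((r1+r2)/C) = asin(18/50) = 21.1002°
wrap1 = wrap2 = π + 2β = 222.2004°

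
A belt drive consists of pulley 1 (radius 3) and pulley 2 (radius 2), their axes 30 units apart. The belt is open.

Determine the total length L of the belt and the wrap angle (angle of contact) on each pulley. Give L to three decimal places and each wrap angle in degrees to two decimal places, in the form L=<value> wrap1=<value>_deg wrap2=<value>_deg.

L=75.741 wrap1=183.82_deg wrap2=176.18_deg

open belt: β = asin((r2−r1)/C) = asin(-1/30) = -1.9102°
wrap1 = π − 2β = 183.8204°
wrap2 = π + 2β = 176.1796°
tangent length = C·cosβ = 29.9833
L = r1·wrap1 + r2·wrap2 + 2·C·cosβ = 3·3.2083 + 2·3.0749 + 2·29.9833 = 75.7413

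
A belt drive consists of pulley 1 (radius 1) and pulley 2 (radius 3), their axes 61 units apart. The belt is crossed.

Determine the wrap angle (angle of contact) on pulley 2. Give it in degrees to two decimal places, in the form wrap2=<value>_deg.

crossed belt: β = asin((r1+r2)/C) = asin(4/61) = 3.7598°
wrap1 = wrap2 = π + 2β = 187.5196°

wrap2=187.52_deg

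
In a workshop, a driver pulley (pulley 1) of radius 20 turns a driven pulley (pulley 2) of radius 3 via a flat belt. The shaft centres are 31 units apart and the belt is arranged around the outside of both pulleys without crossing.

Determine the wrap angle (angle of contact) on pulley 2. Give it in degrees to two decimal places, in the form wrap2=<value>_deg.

wrap2=113.49_deg

open belt: β = asin((r2−r1)/C) = asin(-17/31) = -33.2564°
wrap1 = π − 2β = 246.5129°
wrap2 = π + 2β = 113.4871°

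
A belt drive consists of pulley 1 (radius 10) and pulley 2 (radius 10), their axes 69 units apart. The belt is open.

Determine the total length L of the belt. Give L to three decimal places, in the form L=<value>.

L=200.832

open belt: β = asin((r2−r1)/C) = asin(0/69) = 0.0000°
wrap1 = π − 2β = 180.0000°
wrap2 = π + 2β = 180.0000°
tangent length = C·cosβ = 69.0000
L = r1·wrap1 + r2·wrap2 + 2·C·cosβ = 10·3.1416 + 10·3.1416 + 2·69.0000 = 200.8319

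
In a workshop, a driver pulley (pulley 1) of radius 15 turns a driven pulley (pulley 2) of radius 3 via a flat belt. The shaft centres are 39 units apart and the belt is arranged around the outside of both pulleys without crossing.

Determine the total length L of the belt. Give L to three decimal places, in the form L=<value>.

L=138.271

open belt: β = asin((r2−r1)/C) = asin(-12/39) = -17.9202°
wrap1 = π − 2β = 215.8404°
wrap2 = π + 2β = 144.1596°
tangent length = C·cosβ = 37.1080
L = r1·wrap1 + r2·wrap2 + 2·C·cosβ = 15·3.7671 + 3·2.5161 + 2·37.1080 = 138.2710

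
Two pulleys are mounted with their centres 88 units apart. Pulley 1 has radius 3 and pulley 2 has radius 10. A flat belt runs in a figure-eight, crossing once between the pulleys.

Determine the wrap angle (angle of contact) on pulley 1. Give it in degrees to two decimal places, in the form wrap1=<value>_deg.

crossed belt: β = asin((r1+r2)/C) = asin(13/88) = 8.4952°
wrap1 = wrap2 = π + 2β = 196.9905°

wrap1=196.99_deg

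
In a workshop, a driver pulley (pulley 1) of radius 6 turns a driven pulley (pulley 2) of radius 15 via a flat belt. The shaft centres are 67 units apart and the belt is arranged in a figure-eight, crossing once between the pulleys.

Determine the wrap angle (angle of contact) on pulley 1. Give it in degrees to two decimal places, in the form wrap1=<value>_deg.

wrap1=216.53_deg

crossed belt: β = asin((r1+r2)/C) = asin(21/67) = 18.2662°
wrap1 = wrap2 = π + 2β = 216.5325°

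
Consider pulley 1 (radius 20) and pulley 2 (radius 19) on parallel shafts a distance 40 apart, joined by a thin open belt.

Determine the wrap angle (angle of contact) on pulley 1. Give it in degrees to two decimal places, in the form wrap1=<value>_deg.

open belt: β = asin((r2−r1)/C) = asin(-1/40) = -1.4325°
wrap1 = π − 2β = 182.8651°
wrap2 = π + 2β = 177.1349°

wrap1=182.87_deg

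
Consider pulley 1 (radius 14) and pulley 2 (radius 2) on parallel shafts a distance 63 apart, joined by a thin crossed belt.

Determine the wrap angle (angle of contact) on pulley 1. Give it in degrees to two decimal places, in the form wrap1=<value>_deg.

crossed belt: β = asin((r1+r2)/C) = asin(16/63) = 14.7125°
wrap1 = wrap2 = π + 2β = 209.4249°

wrap1=209.42_deg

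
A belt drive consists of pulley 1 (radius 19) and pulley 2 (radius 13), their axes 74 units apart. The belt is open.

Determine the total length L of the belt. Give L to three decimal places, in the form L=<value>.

L=249.018

open belt: β = asin((r2−r1)/C) = asin(-6/74) = -4.6507°
wrap1 = π − 2β = 189.3014°
wrap2 = π + 2β = 170.6986°
tangent length = C·cosβ = 73.7564
L = r1·wrap1 + r2·wrap2 + 2·C·cosβ = 19·3.3039 + 13·2.9793 + 2·73.7564 = 249.0177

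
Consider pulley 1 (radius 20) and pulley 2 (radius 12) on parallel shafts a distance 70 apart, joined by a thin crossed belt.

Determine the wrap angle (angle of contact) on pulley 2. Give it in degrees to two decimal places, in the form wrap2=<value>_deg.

crossed belt: β = asin((r1+r2)/C) = asin(32/70) = 27.2029°
wrap1 = wrap2 = π + 2β = 234.4058°

wrap2=234.41_deg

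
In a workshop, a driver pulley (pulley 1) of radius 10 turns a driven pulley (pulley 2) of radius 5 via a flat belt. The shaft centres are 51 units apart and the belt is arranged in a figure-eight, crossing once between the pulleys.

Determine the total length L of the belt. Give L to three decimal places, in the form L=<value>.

crossed belt: β = asin((r1+r2)/C) = asin(15/51) = 17.1046°
wrap1 = wrap2 = π + 2β = 214.2093°
tangent length = C·cosβ = 48.7442
L = (r1+r2)·wrap + 2·C·cosβ = 15·3.7387 + 2·48.7442 = 153.5683

L=153.568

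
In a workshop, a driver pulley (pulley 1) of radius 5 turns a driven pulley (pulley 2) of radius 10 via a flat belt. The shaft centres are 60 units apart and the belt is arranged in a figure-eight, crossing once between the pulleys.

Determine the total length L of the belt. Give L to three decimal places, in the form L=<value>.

crossed belt: β = asin((r1+r2)/C) = asin(15/60) = 14.4775°
wrap1 = wrap2 = π + 2β = 208.9550°
tangent length = C·cosβ = 58.0948
L = (r1+r2)·wrap + 2·C·cosβ = 15·3.6470 + 2·58.0948 = 170.8938

L=170.894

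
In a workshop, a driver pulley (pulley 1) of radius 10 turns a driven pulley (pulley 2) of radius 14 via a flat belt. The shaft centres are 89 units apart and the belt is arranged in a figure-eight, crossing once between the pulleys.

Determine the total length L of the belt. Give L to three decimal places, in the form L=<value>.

L=259.910

crossed belt: β = asin((r1+r2)/C) = asin(24/89) = 15.6442°
wrap1 = wrap2 = π + 2β = 211.2884°
tangent length = C·cosβ = 85.7030
L = (r1+r2)·wrap + 2·C·cosβ = 24·3.6877 + 2·85.7030 = 259.9102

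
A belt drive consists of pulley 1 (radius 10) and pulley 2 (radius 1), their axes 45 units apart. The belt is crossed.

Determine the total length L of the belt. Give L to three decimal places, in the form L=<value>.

L=127.260

crossed belt: β = asin((r1+r2)/C) = asin(11/45) = 14.1490°
wrap1 = wrap2 = π + 2β = 208.2980°
tangent length = C·cosβ = 43.6348
L = (r1+r2)·wrap + 2·C·cosβ = 11·3.6355 + 2·43.6348 = 127.2600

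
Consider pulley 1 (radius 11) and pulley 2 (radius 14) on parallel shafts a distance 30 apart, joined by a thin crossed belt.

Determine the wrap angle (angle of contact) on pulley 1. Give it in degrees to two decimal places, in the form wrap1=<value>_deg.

crossed belt: β = asin((r1+r2)/C) = asin(25/30) = 56.4427°
wrap1 = wrap2 = π + 2β = 292.8854°

wrap1=292.89_deg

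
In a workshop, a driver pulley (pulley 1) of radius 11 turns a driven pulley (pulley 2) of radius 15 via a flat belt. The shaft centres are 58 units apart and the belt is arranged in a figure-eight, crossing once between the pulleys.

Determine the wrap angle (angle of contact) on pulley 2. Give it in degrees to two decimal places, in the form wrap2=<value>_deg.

crossed belt: β = asin((r1+r2)/C) = asin(26/58) = 26.6331°
wrap1 = wrap2 = π + 2β = 233.2662°

wrap2=233.27_deg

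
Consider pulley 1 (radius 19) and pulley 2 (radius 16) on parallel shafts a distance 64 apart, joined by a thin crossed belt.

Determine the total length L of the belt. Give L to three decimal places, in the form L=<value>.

crossed belt: β = asin((r1+r2)/C) = asin(35/64) = 33.1529°
wrap1 = wrap2 = π + 2β = 246.3058°
tangent length = C·cosβ = 53.5817
L = (r1+r2)·wrap + 2·C·cosβ = 35·4.2988 + 2·53.5817 = 257.6231

L=257.623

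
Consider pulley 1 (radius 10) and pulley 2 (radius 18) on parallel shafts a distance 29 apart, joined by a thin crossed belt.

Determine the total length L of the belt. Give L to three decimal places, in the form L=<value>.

L=176.280

crossed belt: β = asin((r1+r2)/C) = asin(28/29) = 74.9098°
wrap1 = wrap2 = π + 2β = 329.8196°
tangent length = C·cosβ = 7.5498
L = (r1+r2)·wrap + 2·C·cosβ = 28·5.7564 + 2·7.5498 = 176.2799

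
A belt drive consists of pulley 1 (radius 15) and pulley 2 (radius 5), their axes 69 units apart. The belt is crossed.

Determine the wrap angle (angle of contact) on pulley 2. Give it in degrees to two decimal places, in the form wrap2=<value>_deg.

crossed belt: β = asin((r1+r2)/C) = asin(20/69) = 16.8493°
wrap1 = wrap2 = π + 2β = 213.6986°

wrap2=213.70_deg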